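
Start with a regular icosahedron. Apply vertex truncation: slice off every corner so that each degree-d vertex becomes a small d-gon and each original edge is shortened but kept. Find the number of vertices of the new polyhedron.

The base solid has V = 12, E = 30, F = 20.
Truncation replaces each original edge-end by a new vertex, so V′ = 2E = 60.
Each original edge survives, and each old vertex of degree d contributes d new edges; summing degrees gives Σd = 2E, so E′ = E + 2E = 3E = 90.
Each original face survives and each original vertex becomes one new face: F′ = F + V = 32.

60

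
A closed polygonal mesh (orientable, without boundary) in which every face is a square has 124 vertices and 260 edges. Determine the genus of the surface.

Every face is a square and each edge borders two faces, so 4F = 2·260, giving F = 130.
χ = V − E + F = 124 − 260 + 130 = -6.
For a closed orientable surface χ = 2 − 2g, so g = (2 − (-6))/2 = 4.

4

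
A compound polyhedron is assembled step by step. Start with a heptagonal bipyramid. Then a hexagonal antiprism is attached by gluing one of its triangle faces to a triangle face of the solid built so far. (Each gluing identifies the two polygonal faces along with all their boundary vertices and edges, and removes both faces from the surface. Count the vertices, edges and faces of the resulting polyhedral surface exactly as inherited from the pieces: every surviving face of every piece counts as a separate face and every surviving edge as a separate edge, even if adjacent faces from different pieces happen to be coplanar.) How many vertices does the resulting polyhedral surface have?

18

A heptagonal bipyramid: V=9, E=21, F=14.
Attach a hexagonal antiprism (V=12, E=24, F=14) along a 3-gon: merge 3 vertices and 3 edges, delete both glued faces → V=18, E=42, F=26.
Check: V − E + F = 18 − 42 + 26 = 2.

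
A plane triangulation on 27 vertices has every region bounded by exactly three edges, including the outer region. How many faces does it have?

50

In a plane triangulation 3F = 2E and V − E + F = 2, so F = 2V − 4 = 2·27 − 4 = 50.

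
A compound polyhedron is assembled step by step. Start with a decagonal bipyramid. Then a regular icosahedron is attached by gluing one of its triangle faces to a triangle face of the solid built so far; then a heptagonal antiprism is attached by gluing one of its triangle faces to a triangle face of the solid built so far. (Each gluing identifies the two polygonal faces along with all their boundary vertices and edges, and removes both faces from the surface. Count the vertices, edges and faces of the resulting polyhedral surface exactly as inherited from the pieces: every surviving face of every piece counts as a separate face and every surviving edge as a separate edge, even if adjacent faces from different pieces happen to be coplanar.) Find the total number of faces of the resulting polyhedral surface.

A decagonal bipyramid: V=12, E=30, F=20.
Attach a regular icosahedron (V=12, E=30, F=20) along a 3-gon: merge 3 vertices and 3 edges, delete both glued faces → V=21, E=57, F=38.
Attach a heptagonal antiprism (V=14, E=28, F=16) along a 3-gon: merge 3 vertices and 3 edges, delete both glued faces → V=32, E=82, F=52.
Check: V − E + F = 32 − 82 + 52 = 2.

52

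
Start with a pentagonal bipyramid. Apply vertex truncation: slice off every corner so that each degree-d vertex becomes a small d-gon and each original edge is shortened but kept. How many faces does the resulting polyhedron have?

The base solid has V = 7, E = 15, F = 10.
Truncation replaces each original edge-end by a new vertex, so V′ = 2E = 30.
Each original edge survives, and each old vertex of degree d contributes d new edges; summing degrees gives Σd = 2E, so E′ = E + 2E = 3E = 45.
Each original face survives and each original vertex becomes one new face: F′ = F + V = 17.

17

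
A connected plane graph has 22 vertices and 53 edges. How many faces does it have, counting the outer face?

33

Euler's formula for a connected plane graph: V − E + F = 2, so F = 2 − 22 + 53 = 33.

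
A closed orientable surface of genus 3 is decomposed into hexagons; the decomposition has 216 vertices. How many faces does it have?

χ = 2 − 2·3 = -4, and every face is a hexagon so 6F = 2E.
V − E + F = -4 with E = 6F/2 gives 216 − (6/2 − 1)·F = -4, so F = 110 and E = 330.

110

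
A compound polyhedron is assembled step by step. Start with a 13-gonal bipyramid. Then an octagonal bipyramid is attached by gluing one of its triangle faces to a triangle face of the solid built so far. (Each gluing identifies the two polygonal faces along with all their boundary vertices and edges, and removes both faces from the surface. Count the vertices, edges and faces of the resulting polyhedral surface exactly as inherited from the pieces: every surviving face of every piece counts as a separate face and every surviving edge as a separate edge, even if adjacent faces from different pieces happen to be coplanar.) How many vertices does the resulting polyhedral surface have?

A 13-gonal bipyramid: V=15, E=39, F=26.
Attach an octagonal bipyramid (V=10, E=24, F=16) along a 3-gon: merge 3 vertices and 3 edges, delete both glued faces → V=22, E=60, F=40.
Check: V − E + F = 22 − 60 + 40 = 2.

22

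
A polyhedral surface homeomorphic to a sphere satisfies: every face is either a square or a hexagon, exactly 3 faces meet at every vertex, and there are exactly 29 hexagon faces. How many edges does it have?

99

Let x be the number of squares; then F = 29 + x.
Edge–face incidences: 2E = 6·29 + 4·x = 174 + 4x.
Every vertex has degree 3, so 3V = 2E.
Euler: V − E + F = 2 ⇒ (2E)/3 − E + (29 + x) = 2.
Multiply by 6: 2·(2E) − 3·(2E) + 6·(29 + x) = 12, i.e. 174 + 6x − (174 + 4x) = 12.
Collecting terms: 2x = 12, so x = 6.
Then 2E = 174 + 4·6 = 198, so E = 99, V = 2E/3 = 66, F = 29 + 6 = 35.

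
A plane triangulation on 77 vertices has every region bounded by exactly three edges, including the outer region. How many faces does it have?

In a plane triangulation 3F = 2E and V − E + F = 2, so F = 2V − 4 = 2·77 − 4 = 150.

150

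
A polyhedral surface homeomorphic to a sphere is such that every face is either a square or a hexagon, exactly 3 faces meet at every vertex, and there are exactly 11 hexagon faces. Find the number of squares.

Let x be the number of squares; then F = 11 + x.
Edge–face incidences: 2E = 6·11 + 4·x = 66 + 4x.
Every vertex has degree 3, so 3V = 2E.
Euler: V − E + F = 2 ⇒ (2E)/3 − E + (11 + x) = 2.
Multiply by 6: 2·(2E) − 3·(2E) + 6·(11 + x) = 12, i.e. 66 + 6x − (66 + 4x) = 12.
Collecting terms: 2x = 12, so x = 6.
Then 2E = 66 + 4·6 = 90, so E = 45, V = 2E/3 = 30, F = 11 + 6 = 17.

6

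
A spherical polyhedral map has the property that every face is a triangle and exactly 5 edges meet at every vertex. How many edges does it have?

Each face has 3 edges and each edge borders two faces, so 2E = 3F.
Each vertex has degree 5, so 5V = 2E and hence V = 3F/5.
Euler: V − E + F = 2 ⇒ (3F/5) − (3F/2) + F = 2.
Multiply by 10: (6 − 15 + 10)F = 20, i.e. 1F = 20.
So F = 20, E = 3·20/2 = 30, V = 3·20/5 = 12.

30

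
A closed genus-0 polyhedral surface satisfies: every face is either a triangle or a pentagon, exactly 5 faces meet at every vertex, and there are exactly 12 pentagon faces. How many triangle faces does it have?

Let x be the number of triangles; then F = 12 + x.
Edge–face incidences: 2E = 5·12 + 3·x = 60 + 3x.
Every vertex has degree 5, so 5V = 2E.
Euler: V − E + F = 2 ⇒ (2E)/5 − E + (12 + x) = 2.
Multiply by 10: 2·(2E) − 5·(2E) + 10·(12 + x) = 20, i.e. 120 + 10x − 3·(60 + 3x) = 20.
Collecting terms: x − 60 = 20, so x = 80.
Then 2E = 60 + 3·80 = 300, so E = 150, V = 2E/5 = 60, F = 12 + 80 = 92.

80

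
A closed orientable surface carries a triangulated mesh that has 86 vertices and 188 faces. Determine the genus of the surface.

5

Every face is a triangle, so 2E = 3·188 = 564, giving E = 282.
χ = V − E + F = 86 − 282 + 188 = -8.
For a closed orientable surface χ = 2 − 2g, so g = (2 − (-8))/2 = 5.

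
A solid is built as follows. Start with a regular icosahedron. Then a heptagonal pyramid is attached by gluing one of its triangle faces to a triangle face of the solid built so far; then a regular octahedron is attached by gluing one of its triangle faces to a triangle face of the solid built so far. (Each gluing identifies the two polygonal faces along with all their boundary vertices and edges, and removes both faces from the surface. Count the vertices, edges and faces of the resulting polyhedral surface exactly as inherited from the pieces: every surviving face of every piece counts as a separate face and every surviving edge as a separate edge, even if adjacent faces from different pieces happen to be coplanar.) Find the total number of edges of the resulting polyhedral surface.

A regular icosahedron: V=12, E=30, F=20.
Attach a heptagonal pyramid (V=8, E=14, F=8) along a 3-gon: merge 3 vertices and 3 edges, delete both glued faces → V=17, E=41, F=26.
Attach a regular octahedron (V=6, E=12, F=8) along a 3-gon: merge 3 vertices and 3 edges, delete both glued faces → V=20, E=50, F=32.
Check: V − E + F = 20 − 50 + 32 = 2.

50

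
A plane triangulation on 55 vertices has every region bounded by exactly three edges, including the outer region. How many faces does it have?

106

In a plane triangulation 3F = 2E and V − E + F = 2, so F = 2V − 4 = 2·55 − 4 = 106.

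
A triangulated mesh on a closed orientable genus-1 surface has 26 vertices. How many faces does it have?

52

χ = 2 − 2·1 = 0, and every face is a triangle so 3F = 2E.
V − E + F = 0 with E = 3F/2 gives 26 − (3/2 − 1)·F = 0, so F = 52 and E = 78.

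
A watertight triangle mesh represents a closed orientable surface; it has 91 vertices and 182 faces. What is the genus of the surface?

Every face is a triangle, so 2E = 3·182 = 546, giving E = 273.
χ = V − E + F = 91 − 273 + 182 = 0.
For a closed orientable surface χ = 2 − 2g, so g = (2 − (0))/2 = 1.

1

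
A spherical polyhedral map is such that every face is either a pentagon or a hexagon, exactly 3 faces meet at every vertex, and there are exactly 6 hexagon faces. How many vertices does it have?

Let x be the number of pentagons; then F = 6 + x.
Edge–face incidences: 2E = 6·6 + 5·x = 36 + 5x.
Every vertex has degree 3, so 3V = 2E.
Euler: V − E + F = 2 ⇒ (2E)/3 − E + (6 + x) = 2.
Multiply by 6: 2·(2E) − 3·(2E) + 6·(6 + x) = 12, i.e. 36 + 6x − (36 + 5x) = 12.
Collecting terms: x = 12.
Then 2E = 36 + 5·12 = 96, so E = 48, V = 2E/3 = 32, F = 6 + 12 = 18.

32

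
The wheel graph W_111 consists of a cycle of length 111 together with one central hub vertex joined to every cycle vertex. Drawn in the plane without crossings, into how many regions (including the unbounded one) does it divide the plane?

W_111 has V = 111 + 1 = 112 vertices and E = 2·111 = 222 edges.
By Euler's formula F = 2 − V + E = 2 − 112 + 222 = 112.

112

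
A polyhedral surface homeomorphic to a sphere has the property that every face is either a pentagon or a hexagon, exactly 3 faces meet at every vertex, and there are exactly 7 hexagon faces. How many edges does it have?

51

Let x be the number of pentagons; then F = 7 + x.
Edge–face incidences: 2E = 6·7 + 5·x = 42 + 5x.
Every vertex has degree 3, so 3V = 2E.
Euler: V − E + F = 2 ⇒ (2E)/3 − E + (7 + x) = 2.
Multiply by 6: 2·(2E) − 3·(2E) + 6·(7 + x) = 12, i.e. 42 + 6x − (42 + 5x) = 12.
Collecting terms: x = 12.
Then 2E = 42 + 5·12 = 102, so E = 51, V = 2E/3 = 34, F = 7 + 12 = 19.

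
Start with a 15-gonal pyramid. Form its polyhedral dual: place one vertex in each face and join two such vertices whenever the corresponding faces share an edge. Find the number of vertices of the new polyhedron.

The base solid has V = 16, E = 30, F = 16.
The dual swaps V and F and preserves E: V′ = F = 16, E′ = E = 30, F′ = V = 16.

16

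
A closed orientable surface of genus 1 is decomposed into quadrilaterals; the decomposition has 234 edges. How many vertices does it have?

χ = 2 − 2·1 = 0, and every face is a square so 4F = 2E.
F = 2E/4 = 117. Then V = 0 + E − F = 0 + 234 − 117 = 117.

117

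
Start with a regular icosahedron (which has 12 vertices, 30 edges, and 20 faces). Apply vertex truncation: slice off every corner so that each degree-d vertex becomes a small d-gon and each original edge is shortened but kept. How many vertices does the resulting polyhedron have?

60

Truncation replaces each original edge-end by a new vertex, so V′ = 2E = 60.
Each original edge survives, and each old vertex of degree d contributes d new edges; summing degrees gives Σd = 2E, so E′ = E + 2E = 3E = 90.
Each original face survives and each original vertex becomes one new face: F′ = F + V = 32.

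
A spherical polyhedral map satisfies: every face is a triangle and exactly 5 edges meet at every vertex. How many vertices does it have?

12

Each face has 3 edges and each edge borders two faces, so 2E = 3F.
Each vertex has degree 5, so 5V = 2E and hence V = 3F/5.
Euler: V − E + F = 2 ⇒ (3F/5) − (3F/2) + F = 2.
Multiply by 10: (6 − 15 + 10)F = 20, i.e. 1F = 20.
So F = 20, E = 3·20/2 = 30, V = 3·20/5 = 12.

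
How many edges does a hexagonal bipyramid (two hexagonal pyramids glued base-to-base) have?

18

A bipyramid over an n-gon has 2n triangular faces and n + 2 vertices: V = 6 + 2 = 8, E = 3·6 = 18, F = 2·6 = 12.
Check: V − E + F = 8 − 18 + 12 = 2.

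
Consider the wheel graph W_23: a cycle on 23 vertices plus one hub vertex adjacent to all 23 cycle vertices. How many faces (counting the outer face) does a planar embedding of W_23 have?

W_23 has V = 23 + 1 = 24 vertices and E = 2·23 = 46 edges.
By Euler's formula F = 2 − V + E = 2 − 24 + 46 = 24.

24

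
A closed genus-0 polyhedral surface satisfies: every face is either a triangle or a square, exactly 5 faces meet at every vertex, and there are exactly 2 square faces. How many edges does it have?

Let x be the number of triangles; then F = 2 + x.
Edge–face incidences: 2E = 4·2 + 3·x = 8 + 3x.
Every vertex has degree 5, so 5V = 2E.
Euler: V − E + F = 2 ⇒ (2E)/5 − E + (2 + x) = 2.
Multiply by 10: 2·(2E) − 5·(2E) + 10·(2 + x) = 20, i.e. 20 + 10x − 3·(8 + 3x) = 20.
Collecting terms: x − 4 = 20, so x = 24.
Then 2E = 8 + 3·24 = 80, so E = 40, V = 2E/5 = 16, F = 2 + 24 = 26.

40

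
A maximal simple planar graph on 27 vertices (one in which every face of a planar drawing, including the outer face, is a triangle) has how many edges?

In a plane triangulation 3F = 2E and V − E + F = 2, so E = 3V − 6 = 3·27 − 6 = 75.

75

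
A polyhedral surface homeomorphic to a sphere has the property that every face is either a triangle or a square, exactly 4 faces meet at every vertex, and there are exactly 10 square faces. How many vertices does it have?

16

Let x be the number of triangles; then F = 10 + x.
Edge–face incidences: 2E = 4·10 + 3·x = 40 + 3x.
Every vertex has degree 4, so 4V = 2E.
Euler: V − E + F = 2 ⇒ (2E)/4 − E + (10 + x) = 2.
Multiply by 8: 2·(2E) − 4·(2E) + 8·(10 + x) = 16, i.e. 80 + 8x − 2·(40 + 3x) = 16.
Collecting terms: 2x = 16, so x = 8.
Then 2E = 40 + 3·8 = 64, so E = 32, V = 2E/4 = 16, F = 10 + 8 = 18.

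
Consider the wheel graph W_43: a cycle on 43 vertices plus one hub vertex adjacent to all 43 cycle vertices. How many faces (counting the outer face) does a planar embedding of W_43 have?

W_43 has V = 43 + 1 = 44 vertices and E = 2·43 = 86 edges.
By Euler's formula F = 2 − V + E = 2 − 44 + 86 = 44.

44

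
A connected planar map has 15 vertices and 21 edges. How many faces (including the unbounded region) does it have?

8

Euler's formula for a connected plane graph: V − E + F = 2, so F = 2 − 15 + 21 = 8.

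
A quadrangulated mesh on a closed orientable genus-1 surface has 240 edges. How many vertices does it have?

χ = 2 − 2·1 = 0, and every face is a square so 4F = 2E.
F = 2E/4 = 120. Then V = 0 + E − F = 0 + 240 − 120 = 120.

120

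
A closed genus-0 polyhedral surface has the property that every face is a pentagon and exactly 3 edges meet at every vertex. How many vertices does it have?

20

Each face has 5 edges and each edge borders two faces, so 2E = 5F.
Each vertex has degree 3, so 3V = 2E and hence V = 5F/3.
Euler: V − E + F = 2 ⇒ (5F/3) − (5F/2) + F = 2.
Multiply by 6: (10 − 15 + 6)F = 12, i.e. 1F = 12.
So F = 12, E = 5·12/2 = 30, V = 5·12/3 = 20.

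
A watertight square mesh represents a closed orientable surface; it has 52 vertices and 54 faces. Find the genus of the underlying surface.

2

Every face is a square, so 2E = 4·54 = 216, giving E = 108.
χ = V − E + F = 52 − 108 + 54 = -2.
For a closed orientable surface χ = 2 − 2g, so g = (2 − (-2))/2 = 2.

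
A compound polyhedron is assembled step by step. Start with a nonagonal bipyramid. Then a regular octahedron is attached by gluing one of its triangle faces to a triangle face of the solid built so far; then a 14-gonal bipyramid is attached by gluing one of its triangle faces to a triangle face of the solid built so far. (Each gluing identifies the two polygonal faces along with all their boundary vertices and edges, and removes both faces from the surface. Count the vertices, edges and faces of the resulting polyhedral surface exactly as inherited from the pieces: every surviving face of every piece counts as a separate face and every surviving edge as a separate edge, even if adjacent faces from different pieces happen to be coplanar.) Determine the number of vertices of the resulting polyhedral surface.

A nonagonal bipyramid: V=11, E=27, F=18.
Attach a regular octahedron (V=6, E=12, F=8) along a 3-gon: merge 3 vertices and 3 edges, delete both glued faces → V=14, E=36, F=24.
Attach a 14-gonal bipyramid (V=16, E=42, F=28) along a 3-gon: merge 3 vertices and 3 edges, delete both glued faces → V=27, E=75, F=50.
Check: V − E + F = 27 − 75 + 50 = 2.

27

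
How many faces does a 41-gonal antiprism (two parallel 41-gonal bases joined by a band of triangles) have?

84

An antiprism on an n-gon has two n-gon caps and 2n triangles: V = 2·41 = 82, E = 4·41 = 164, F = 2·41 + 2 = 84.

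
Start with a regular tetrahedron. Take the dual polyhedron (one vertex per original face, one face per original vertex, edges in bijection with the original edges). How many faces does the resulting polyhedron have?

The base solid has V = 4, E = 6, F = 4.
The dual swaps V and F and preserves E: V′ = F = 4, E′ = E = 6, F′ = V = 4.

4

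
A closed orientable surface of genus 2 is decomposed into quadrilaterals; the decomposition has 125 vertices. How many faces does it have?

127

χ = 2 − 2·2 = -2, and every face is a square so 4F = 2E.
V − E + F = -2 with E = 4F/2 gives 125 − (4/2 − 1)·F = -2, so F = 127 and E = 254.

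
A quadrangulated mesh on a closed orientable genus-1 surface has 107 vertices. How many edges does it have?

χ = 2 − 2·1 = 0, and every face is a square so 4F = 2E.
V − E + F = 0 with E = 4F/2 gives 107 − (4/2 − 1)·F = 0, so F = 107 and E = 214.

214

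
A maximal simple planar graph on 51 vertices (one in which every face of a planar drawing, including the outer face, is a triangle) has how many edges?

147

In a plane triangulation 3F = 2E and V − E + F = 2, so E = 3V − 6 = 3·51 − 6 = 147.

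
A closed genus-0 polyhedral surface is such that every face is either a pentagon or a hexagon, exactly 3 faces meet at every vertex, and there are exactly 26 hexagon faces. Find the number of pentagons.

Let x be the number of pentagons; then F = 26 + x.
Edge–face incidences: 2E = 6·26 + 5·x = 156 + 5x.
Every vertex has degree 3, so 3V = 2E.
Euler: V − E + F = 2 ⇒ (2E)/3 − E + (26 + x) = 2.
Multiply by 6: 2·(2E) − 3·(2E) + 6·(26 + x) = 12, i.e. 156 + 6x − (156 + 5x) = 12.
Collecting terms: x = 12.
Then 2E = 156 + 5·12 = 216, so E = 108, V = 2E/3 = 72, F = 26 + 12 = 38.

12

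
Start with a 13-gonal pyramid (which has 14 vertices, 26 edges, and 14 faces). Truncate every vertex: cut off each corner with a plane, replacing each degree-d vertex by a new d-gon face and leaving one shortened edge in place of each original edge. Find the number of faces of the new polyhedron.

28

Truncation replaces each original edge-end by a new vertex, so V′ = 2E = 52.
Each original edge survives, and each old vertex of degree d contributes d new edges; summing degrees gives Σd = 2E, so E′ = E + 2E = 3E = 78.
Each original face survives and each original vertex becomes one new face: F′ = F + V = 28.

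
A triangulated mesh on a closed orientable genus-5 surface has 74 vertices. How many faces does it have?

164

χ = 2 − 2·5 = -8, and every face is a triangle so 3F = 2E.
V − E + F = -8 with E = 3F/2 gives 74 − (3/2 − 1)·F = -8, so F = 164 and E = 246.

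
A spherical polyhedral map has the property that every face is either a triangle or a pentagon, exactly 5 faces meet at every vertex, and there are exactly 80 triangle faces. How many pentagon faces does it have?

12

Let x be the number of pentagons; then F = 80 + x.
Edge–face incidences: 2E = 3·80 + 5·x = 240 + 5x.
Every vertex has degree 5, so 5V = 2E.
Euler: V − E + F = 2 ⇒ (2E)/5 − E + (80 + x) = 2.
Multiply by 10: 2·(2E) − 5·(2E) + 10·(80 + x) = 20, i.e. 800 + 10x − 3·(240 + 5x) = 20.
Collecting terms: −5x + 80 = 20, so −5x = −60, so x = 12.
Then 2E = 240 + 5·12 = 300, so E = 150, V = 2E/5 = 60, F = 80 + 12 = 92.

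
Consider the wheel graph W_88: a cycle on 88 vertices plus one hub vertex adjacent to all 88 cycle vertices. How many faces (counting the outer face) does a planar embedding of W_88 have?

89

W_88 has V = 88 + 1 = 89 vertices and E = 2·88 = 176 edges.
By Euler's formula F = 2 − V + E = 2 − 89 + 176 = 89.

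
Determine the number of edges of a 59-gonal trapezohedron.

The n-trapezohedron (dual of the n-antiprism) has V = 2·59 + 2 = 120, E = 4·59 = 236, F = 2·59 = 118.

236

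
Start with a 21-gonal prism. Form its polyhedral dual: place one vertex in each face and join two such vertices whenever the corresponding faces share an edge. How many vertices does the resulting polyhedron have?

23

The base solid has V = 42, E = 63, F = 23.
The dual swaps V and F and preserves E: V′ = F = 23, E′ = E = 63, F′ = V = 42.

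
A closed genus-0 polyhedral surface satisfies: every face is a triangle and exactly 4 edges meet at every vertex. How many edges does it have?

12

Each face has 3 edges and each edge borders two faces, so 2E = 3F.
Each vertex has degree 4, so 4V = 2E and hence V = 3F/4.
Euler: V − E + F = 2 ⇒ (3F/4) − (3F/2) + F = 2.
Multiply by 8: (6 − 12 + 8)F = 16, i.e. 2F = 16.
So F = 8, E = 3·8/2 = 12, V = 3·8/4 = 6.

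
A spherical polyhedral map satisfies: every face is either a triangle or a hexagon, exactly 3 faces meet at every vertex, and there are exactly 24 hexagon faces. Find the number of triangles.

Let x be the number of triangles; then F = 24 + x.
Edge–face incidences: 2E = 6·24 + 3·x = 144 + 3x.
Every vertex has degree 3, so 3V = 2E.
Euler: V − E + F = 2 ⇒ (2E)/3 − E + (24 + x) = 2.
Multiply by 6: 2·(2E) − 3·(2E) + 6·(24 + x) = 12, i.e. 144 + 6x − (144 + 3x) = 12.
Collecting terms: 3x = 12, so x = 4.
Then 2E = 144 + 3·4 = 156, so E = 78, V = 2E/3 = 52, F = 24 + 4 = 28.

4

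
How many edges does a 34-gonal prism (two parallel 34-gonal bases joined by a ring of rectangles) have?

A prism on an n-gon has two n-gon bases and n rectangular sides: V = 2·34 = 68, E = 3·34 = 102, F = 34 + 2 = 36.

102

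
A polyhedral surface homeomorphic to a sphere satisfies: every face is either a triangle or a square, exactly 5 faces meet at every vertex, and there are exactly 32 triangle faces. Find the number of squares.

Let x be the number of squares; then F = 32 + x.
Edge–face incidences: 2E = 3·32 + 4·x = 96 + 4x.
Every vertex has degree 5, so 5V = 2E.
Euler: V − E + F = 2 ⇒ (2E)/5 − E + (32 + x) = 2.
Multiply by 10: 2·(2E) − 5·(2E) + 10·(32 + x) = 20, i.e. 320 + 10x − 3·(96 + 4x) = 20.
Collecting terms: −2x + 32 = 20, so −2x = −12, so x = 6.
Then 2E = 96 + 4·6 = 120, so E = 60, V = 2E/5 = 24, F = 32 + 6 = 38.

6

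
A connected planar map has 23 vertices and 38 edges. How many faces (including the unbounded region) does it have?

17

Euler's formula for a connected plane graph: V − E + F = 2, so F = 2 − 23 + 38 = 17.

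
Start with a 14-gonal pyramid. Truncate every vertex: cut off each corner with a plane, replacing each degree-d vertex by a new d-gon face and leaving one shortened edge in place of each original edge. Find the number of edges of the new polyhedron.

The base solid has V = 15, E = 28, F = 15.
Truncation replaces each original edge-end by a new vertex, so V′ = 2E = 56.
Each original edge survives, and each old vertex of degree d contributes d new edges; summing degrees gives Σd = 2E, so E′ = E + 2E = 3E = 84.
Each original face survives and each original vertex becomes one new face: F′ = F + V = 30.

84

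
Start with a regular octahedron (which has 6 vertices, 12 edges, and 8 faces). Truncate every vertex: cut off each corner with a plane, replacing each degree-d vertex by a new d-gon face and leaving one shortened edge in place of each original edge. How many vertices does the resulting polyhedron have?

Truncation replaces each original edge-end by a new vertex, so V′ = 2E = 24.
Each original edge survives, and each old vertex of degree d contributes d new edges; summing degrees gives Σd = 2E, so E′ = E + 2E = 3E = 36.
Each original face survives and each original vertex becomes one new face: F′ = F + V = 14.

24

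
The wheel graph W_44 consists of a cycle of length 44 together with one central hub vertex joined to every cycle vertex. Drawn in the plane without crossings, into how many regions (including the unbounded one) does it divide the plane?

45

W_44 has V = 44 + 1 = 45 vertices and E = 2·44 = 88 edges.
By Euler's formula F = 2 − V + E = 2 − 45 + 88 = 45.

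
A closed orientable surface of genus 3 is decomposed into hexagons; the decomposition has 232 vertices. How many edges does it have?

χ = 2 − 2·3 = -4, and every face is a hexagon so 6F = 2E.
V − E + F = -4 with E = 6F/2 gives 232 − (6/2 − 1)·F = -4, so F = 118 and E = 354.

354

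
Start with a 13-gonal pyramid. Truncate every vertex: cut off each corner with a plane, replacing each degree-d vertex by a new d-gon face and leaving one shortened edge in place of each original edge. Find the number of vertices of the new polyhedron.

The base solid has V = 14, E = 26, F = 14.
Truncation replaces each original edge-end by a new vertex, so V′ = 2E = 52.
Each original edge survives, and each old vertex of degree d contributes d new edges; summing degrees gives Σd = 2E, so E′ = E + 2E = 3E = 78.
Each original face survives and each original vertex becomes one new face: F′ = F + V = 28.

52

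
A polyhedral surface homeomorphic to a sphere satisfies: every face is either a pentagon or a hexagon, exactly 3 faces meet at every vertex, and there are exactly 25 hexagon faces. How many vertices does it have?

70

Let x be the number of pentagons; then F = 25 + x.
Edge–face incidences: 2E = 6·25 + 5·x = 150 + 5x.
Every vertex has degree 3, so 3V = 2E.
Euler: V − E + F = 2 ⇒ (2E)/3 − E + (25 + x) = 2.
Multiply by 6: 2·(2E) − 3·(2E) + 6·(25 + x) = 12, i.e. 150 + 6x − (150 + 5x) = 12.
Collecting terms: x = 12.
Then 2E = 150 + 5·12 = 210, so E = 105, V = 2E/3 = 70, F = 25 + 12 = 37.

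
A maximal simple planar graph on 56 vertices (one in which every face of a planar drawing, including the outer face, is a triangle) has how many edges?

In a plane triangulation 3F = 2E and V − E + F = 2, so E = 3V − 6 = 3·56 − 6 = 162.

162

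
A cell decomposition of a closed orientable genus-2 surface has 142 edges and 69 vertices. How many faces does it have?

For a closed orientable surface of genus 2, χ = 2 − 2·2 = -2.
F = -2 − V + E = -2 − 69 + 142 = 71.

71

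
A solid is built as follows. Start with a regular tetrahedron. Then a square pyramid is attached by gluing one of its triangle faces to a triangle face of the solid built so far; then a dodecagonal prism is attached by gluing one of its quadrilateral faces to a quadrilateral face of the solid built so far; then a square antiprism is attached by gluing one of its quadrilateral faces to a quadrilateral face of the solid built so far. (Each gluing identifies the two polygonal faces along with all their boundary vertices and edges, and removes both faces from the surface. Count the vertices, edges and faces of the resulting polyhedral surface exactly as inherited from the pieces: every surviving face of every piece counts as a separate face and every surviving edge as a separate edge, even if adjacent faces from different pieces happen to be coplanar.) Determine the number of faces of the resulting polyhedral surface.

27

A regular tetrahedron: V=4, E=6, F=4.
Attach a square pyramid (V=5, E=8, F=5) along a 3-gon: merge 3 vertices and 3 edges, delete both glued faces → V=6, E=11, F=7.
Attach a dodecagonal prism (V=24, E=36, F=14) along a 4-gon: merge 4 vertices and 4 edges, delete both glued faces → V=26, E=43, F=19.
Attach a square antiprism (V=8, E=16, F=10) along a 4-gon: merge 4 vertices and 4 edges, delete both glued faces → V=30, E=55, F=27.
Check: V − E + F = 30 − 55 + 27 = 2.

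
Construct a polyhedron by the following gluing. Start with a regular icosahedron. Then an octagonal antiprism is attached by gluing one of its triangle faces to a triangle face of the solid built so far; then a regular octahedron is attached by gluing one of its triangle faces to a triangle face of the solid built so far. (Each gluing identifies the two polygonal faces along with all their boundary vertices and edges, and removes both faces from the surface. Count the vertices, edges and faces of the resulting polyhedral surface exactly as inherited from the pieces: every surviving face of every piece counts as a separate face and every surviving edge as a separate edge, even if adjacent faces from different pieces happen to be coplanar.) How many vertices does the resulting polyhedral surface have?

A regular icosahedron: V=12, E=30, F=20.
Attach an octagonal antiprism (V=16, E=32, F=18) along a 3-gon: merge 3 vertices and 3 edges, delete both glued faces → V=25, E=59, F=36.
Attach a regular octahedron (V=6, E=12, F=8) along a 3-gon: merge 3 vertices and 3 edges, delete both glued faces → V=28, E=68, F=42.
Check: V − E + F = 28 − 68 + 42 = 2.

28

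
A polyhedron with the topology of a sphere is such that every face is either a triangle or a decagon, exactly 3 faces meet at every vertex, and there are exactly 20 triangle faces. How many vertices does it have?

Let x be the number of decagons; then F = 20 + x.
Edge–face incidences: 2E = 3·20 + 10·x = 60 + 10x.
Every vertex has degree 3, so 3V = 2E.
Euler: V − E + F = 2 ⇒ (2E)/3 − E + (20 + x) = 2.
Multiply by 6: 2·(2E) − 3·(2E) + 6·(20 + x) = 12, i.e. 120 + 6x − (60 + 10x) = 12.
Collecting terms: −4x + 60 = 12, so −4x = −48, so x = 12.
Then 2E = 60 + 10·12 = 180, so E = 90, V = 2E/3 = 60, F = 20 + 12 = 32.

60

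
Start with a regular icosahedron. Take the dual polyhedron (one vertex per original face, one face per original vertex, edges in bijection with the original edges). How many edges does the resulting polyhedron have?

The base solid has V = 12, E = 30, F = 20.
The dual swaps V and F and preserves E: V′ = F = 20, E′ = E = 30, F′ = V = 12.

30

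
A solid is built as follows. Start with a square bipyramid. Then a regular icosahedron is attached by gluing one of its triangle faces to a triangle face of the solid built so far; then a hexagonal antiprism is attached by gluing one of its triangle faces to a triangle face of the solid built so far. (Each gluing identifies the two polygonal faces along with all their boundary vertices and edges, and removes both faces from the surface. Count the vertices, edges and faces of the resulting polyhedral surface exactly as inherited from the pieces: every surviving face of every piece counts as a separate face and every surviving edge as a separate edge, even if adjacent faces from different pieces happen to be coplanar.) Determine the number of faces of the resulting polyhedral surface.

A square bipyramid: V=6, E=12, F=8.
Attach a regular icosahedron (V=12, E=30, F=20) along a 3-gon: merge 3 vertices and 3 edges, delete both glued faces → V=15, E=39, F=26.
Attach a hexagonal antiprism (V=12, E=24, F=14) along a 3-gon: merge 3 vertices and 3 edges, delete both glued faces → V=24, E=60, F=38.
Check: V − E + F = 24 − 60 + 38 = 2.

38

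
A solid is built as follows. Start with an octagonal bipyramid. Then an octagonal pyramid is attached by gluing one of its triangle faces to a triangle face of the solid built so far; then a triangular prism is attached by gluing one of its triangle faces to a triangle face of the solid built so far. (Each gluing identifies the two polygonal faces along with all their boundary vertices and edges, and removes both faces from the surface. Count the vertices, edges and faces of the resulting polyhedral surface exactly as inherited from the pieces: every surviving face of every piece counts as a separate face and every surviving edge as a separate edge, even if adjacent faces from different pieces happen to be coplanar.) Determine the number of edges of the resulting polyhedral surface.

An octagonal bipyramid: V=10, E=24, F=16.
Attach an octagonal pyramid (V=9, E=16, F=9) along a 3-gon: merge 3 vertices and 3 edges, delete both glued faces → V=16, E=37, F=23.
Attach a triangular prism (V=6, E=9, F=5) along a 3-gon: merge 3 vertices and 3 edges, delete both glued faces → V=19, E=43, F=26.
Check: V − E + F = 19 − 43 + 26 = 2.

43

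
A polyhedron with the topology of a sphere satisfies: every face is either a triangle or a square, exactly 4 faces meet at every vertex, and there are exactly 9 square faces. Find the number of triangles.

Let x be the number of triangles; then F = 9 + x.
Edge–face incidences: 2E = 4·9 + 3·x = 36 + 3x.
Every vertex has degree 4, so 4V = 2E.
Euler: V − E + F = 2 ⇒ (2E)/4 − E + (9 + x) = 2.
Multiply by 8: 2·(2E) − 4·(2E) + 8·(9 + x) = 16, i.e. 72 + 8x − 2·(36 + 3x) = 16.
Collecting terms: 2x = 16, so x = 8.
Then 2E = 36 + 3·8 = 60, so E = 30, V = 2E/4 = 15, F = 9 + 8 = 17.

8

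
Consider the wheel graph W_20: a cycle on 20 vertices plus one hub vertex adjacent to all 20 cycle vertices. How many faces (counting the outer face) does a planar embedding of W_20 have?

W_20 has V = 20 + 1 = 21 vertices and E = 2·20 = 40 edges.
By Euler's formula F = 2 − V + E = 2 − 21 + 40 = 21.

21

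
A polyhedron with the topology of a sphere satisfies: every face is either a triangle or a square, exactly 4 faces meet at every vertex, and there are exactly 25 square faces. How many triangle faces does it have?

8

Let x be the number of triangles; then F = 25 + x.
Edge–face incidences: 2E = 4·25 + 3·x = 100 + 3x.
Every vertex has degree 4, so 4V = 2E.
Euler: V − E + F = 2 ⇒ (2E)/4 − E + (25 + x) = 2.
Multiply by 8: 2·(2E) − 4·(2E) + 8·(25 + x) = 16, i.e. 200 + 8x − 2·(100 + 3x) = 16.
Collecting terms: 2x = 16, so x = 8.
Then 2E = 100 + 3·8 = 124, so E = 62, V = 2E/4 = 31, F = 25 + 8 = 33.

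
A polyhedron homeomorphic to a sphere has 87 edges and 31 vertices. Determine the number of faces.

Here V − E + F = 2.
F = 2 − V + E = 2 − 31 + 87 = 58.

58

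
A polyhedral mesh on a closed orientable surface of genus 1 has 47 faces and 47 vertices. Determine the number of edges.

For a closed orientable surface of genus 1, χ = 2 − 2·1 = 0.
E = V + F − (0) = 47 + 47 − (0) = 94.

94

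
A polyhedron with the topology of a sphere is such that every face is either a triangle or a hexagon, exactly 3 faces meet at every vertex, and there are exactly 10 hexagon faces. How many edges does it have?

36

Let x be the number of triangles; then F = 10 + x.
Edge–face incidences: 2E = 6·10 + 3·x = 60 + 3x.
Every vertex has degree 3, so 3V = 2E.
Euler: V − E + F = 2 ⇒ (2E)/3 − E + (10 + x) = 2.
Multiply by 6: 2·(2E) − 3·(2E) + 6·(10 + x) = 12, i.e. 60 + 6x − (60 + 3x) = 12.
Collecting terms: 3x = 12, so x = 4.
Then 2E = 60 + 3·4 = 72, so E = 36, V = 2E/3 = 24, F = 10 + 4 = 14.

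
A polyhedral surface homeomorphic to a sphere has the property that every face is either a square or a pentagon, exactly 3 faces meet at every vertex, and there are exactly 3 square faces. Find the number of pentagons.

6

Let x be the number of pentagons; then F = 3 + x.
Edge–face incidences: 2E = 4·3 + 5·x = 12 + 5x.
Every vertex has degree 3, so 3V = 2E.
Euler: V − E + F = 2 ⇒ (2E)/3 − E + (3 + x) = 2.
Multiply by 6: 2·(2E) − 3·(2E) + 6·(3 + x) = 12, i.e. 18 + 6x − (12 + 5x) = 12.
Collecting terms: x + 6 = 12, so x = 6.
Then 2E = 12 + 5·6 = 42, so E = 21, V = 2E/3 = 14, F = 3 + 6 = 9.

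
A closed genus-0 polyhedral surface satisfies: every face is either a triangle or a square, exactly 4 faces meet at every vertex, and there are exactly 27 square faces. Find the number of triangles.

Let x be the number of triangles; then F = 27 + x.
Edge–face incidences: 2E = 4·27 + 3·x = 108 + 3x.
Every vertex has degree 4, so 4V = 2E.
Euler: V − E + F = 2 ⇒ (2E)/4 − E + (27 + x) = 2.
Multiply by 8: 2·(2E) − 4·(2E) + 8·(27 + x) = 16, i.e. 216 + 8x − 2·(108 + 3x) = 16.
Collecting terms: 2x = 16, so x = 8.
Then 2E = 108 + 3·8 = 132, so E = 66, V = 2E/4 = 33, F = 27 + 8 = 35.

8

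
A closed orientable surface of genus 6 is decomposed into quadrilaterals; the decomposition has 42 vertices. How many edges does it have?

χ = 2 − 2·6 = -10, and every face is a square so 4F = 2E.
V − E + F = -10 with E = 4F/2 gives 42 − (4/2 − 1)·F = -10, so F = 52 and E = 104.

104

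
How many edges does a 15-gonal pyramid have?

30

A pyramid on an n-gon base has one n-gon and n triangles: V = 15 + 1 = 16, E = 2·15 = 30, F = 15 + 1 = 16.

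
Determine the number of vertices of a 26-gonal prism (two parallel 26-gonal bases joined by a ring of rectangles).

52

A prism on an n-gon has two n-gon bases and n rectangular sides: V = 2·26 = 52, E = 3·26 = 78, F = 26 + 2 = 28.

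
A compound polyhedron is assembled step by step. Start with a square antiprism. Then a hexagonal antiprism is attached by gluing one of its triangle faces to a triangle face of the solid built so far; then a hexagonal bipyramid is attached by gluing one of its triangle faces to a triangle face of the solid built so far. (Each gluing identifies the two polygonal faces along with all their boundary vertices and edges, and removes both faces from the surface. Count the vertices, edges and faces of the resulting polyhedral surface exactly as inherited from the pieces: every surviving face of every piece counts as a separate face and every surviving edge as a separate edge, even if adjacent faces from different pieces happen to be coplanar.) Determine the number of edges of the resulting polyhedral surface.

52

A square antiprism: V=8, E=16, F=10.
Attach a hexagonal antiprism (V=12, E=24, F=14) along a 3-gon: merge 3 vertices and 3 edges, delete both glued faces → V=17, E=37, F=22.
Attach a hexagonal bipyramid (V=8, E=18, F=12) along a 3-gon: merge 3 vertices and 3 edges, delete both glued faces → V=22, E=52, F=32.
Check: V − E + F = 22 − 52 + 32 = 2.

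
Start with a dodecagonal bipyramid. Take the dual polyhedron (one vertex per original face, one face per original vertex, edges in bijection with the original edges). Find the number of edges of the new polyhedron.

The base solid has V = 14, E = 36, F = 24.
The dual swaps V and F and preserves E: V′ = F = 24, E′ = E = 36, F′ = V = 14.

36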